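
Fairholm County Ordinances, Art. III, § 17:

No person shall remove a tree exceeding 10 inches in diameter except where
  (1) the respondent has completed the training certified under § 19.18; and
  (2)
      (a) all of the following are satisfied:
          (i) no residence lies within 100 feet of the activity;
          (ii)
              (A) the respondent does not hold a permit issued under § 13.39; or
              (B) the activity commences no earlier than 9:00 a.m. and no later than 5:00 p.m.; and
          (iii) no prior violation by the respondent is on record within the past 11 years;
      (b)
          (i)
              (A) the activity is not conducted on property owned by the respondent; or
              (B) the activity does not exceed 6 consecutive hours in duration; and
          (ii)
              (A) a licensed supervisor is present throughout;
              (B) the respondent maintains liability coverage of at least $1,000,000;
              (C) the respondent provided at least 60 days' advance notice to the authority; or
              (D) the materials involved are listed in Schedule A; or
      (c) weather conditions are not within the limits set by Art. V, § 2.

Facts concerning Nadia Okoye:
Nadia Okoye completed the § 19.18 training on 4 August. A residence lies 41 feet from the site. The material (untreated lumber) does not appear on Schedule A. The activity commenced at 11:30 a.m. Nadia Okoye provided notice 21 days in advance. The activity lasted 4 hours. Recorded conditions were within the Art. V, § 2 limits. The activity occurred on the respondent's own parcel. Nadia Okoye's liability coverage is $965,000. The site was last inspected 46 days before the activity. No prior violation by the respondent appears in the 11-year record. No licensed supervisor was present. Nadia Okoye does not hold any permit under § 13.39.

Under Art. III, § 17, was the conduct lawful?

(1) training certified — satisfied.
(i) no residence in 100 ft — not satisfied.
(A) not (holds permit) — satisfied.
(B) start within hours — met.
(ii): T OR T → true.
(iii) no prior violation — met.
So (a) is not satisfied (F AND T AND T).
(A) not (own property) — fails.
(B) ≤ 6 hrs duration — holds.
(i): F OR T → true.
(A) supervisor present — fails.
(B) coverage ≥ $1,000,000 — fails.
(C) ≥60 days' notice — not met.
(D) Schedule A material — not satisfied.
(ii) = F OR F OR F OR F = false.
So (b) is not satisfied (T AND F).
(c) not (weather ok) — fails.
So (2) is not satisfied (F OR F OR F).
Overall: T AND F → false.

No — unlawful.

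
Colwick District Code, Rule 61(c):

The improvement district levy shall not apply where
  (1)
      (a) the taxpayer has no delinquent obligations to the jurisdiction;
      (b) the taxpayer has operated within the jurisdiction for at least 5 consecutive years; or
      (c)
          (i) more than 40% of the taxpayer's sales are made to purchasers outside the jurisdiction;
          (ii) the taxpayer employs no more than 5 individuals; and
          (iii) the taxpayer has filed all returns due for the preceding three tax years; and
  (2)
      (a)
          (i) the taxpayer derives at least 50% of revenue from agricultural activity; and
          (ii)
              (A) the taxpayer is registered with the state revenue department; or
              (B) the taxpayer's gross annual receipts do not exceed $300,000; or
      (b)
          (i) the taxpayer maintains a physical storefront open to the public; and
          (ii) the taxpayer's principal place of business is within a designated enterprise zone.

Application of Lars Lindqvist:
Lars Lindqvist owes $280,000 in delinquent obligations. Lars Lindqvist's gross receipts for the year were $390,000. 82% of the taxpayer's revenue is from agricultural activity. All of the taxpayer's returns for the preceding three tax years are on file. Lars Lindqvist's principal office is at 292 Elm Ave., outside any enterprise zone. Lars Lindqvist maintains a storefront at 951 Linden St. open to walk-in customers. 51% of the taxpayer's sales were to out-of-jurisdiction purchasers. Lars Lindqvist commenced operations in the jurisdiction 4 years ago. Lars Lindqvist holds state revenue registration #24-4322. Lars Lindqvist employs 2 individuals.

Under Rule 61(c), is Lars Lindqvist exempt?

(a) no delinquency — not satisfied.
(b) ≥ 5 yrs in jurisdiction — fails.
(i) >40% out-of-jur. sales — holds.
(ii) ≤ 5 employees — holds.
(iii) returns current — holds.
So (c) is satisfied (T AND T AND T).
So (1) is satisfied (F OR F OR T).
(i) ≥50% agricultural — met.
(A) state-registered — satisfied.
(B) receipts ≤ $300,000 — not satisfied.
(ii): T OR F → true.
So (a) is satisfied (T AND T).
(i) has storefront — satisfied.
(ii) in enterprise zone — fails.
So (b) is not satisfied (T AND F).
So (2) is satisfied (T OR F).
Overall = T AND T = true.

Yes — exempt.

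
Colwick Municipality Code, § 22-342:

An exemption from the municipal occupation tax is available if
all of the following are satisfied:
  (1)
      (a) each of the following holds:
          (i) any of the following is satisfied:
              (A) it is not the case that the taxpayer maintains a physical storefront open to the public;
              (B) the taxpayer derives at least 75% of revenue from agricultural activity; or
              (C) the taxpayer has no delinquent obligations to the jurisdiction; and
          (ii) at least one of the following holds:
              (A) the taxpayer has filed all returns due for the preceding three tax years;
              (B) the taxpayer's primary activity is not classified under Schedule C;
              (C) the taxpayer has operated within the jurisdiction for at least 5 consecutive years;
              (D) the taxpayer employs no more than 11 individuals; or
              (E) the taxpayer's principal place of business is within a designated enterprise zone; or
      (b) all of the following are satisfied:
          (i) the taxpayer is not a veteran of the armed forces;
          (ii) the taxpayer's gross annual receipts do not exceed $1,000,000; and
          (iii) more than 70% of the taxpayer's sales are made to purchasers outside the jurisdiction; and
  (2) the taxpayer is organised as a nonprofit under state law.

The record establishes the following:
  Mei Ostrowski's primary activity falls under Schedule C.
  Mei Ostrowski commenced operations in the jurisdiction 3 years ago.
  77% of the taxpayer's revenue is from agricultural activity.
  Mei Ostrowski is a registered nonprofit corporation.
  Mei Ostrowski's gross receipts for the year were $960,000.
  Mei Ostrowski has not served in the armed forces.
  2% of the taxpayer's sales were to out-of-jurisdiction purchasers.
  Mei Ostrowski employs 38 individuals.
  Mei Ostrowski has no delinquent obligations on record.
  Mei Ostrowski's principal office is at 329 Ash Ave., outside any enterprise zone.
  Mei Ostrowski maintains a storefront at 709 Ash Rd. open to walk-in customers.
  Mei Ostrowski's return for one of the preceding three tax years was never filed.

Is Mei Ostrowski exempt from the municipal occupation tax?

(A) not (has storefront) — not met.
(B) ≥75% agricultural — holds.
(C) no delinquency — met.
(i): F OR T OR T → true.
(A) returns current — not satisfied.
(B) not (Schedule C activity) — not satisfied.
(C) ≥ 5 yrs in jurisdiction — not satisfied.
(D) ≤ 11 employees — not met.
(E) in enterprise zone — not satisfied.
(ii): F OR F OR F OR F OR F → false.
(a) = T AND F = false.
(i) not (veteran) — met.
(ii) receipts ≤ $1,000,000 — satisfied.
(iii) >70% out-of-jur. sales — fails.
(b): T AND T AND F → false.
(1): F OR F → false.
(2) nonprofit — satisfied.
So Overall is not satisfied (F AND T).

No — not exempt.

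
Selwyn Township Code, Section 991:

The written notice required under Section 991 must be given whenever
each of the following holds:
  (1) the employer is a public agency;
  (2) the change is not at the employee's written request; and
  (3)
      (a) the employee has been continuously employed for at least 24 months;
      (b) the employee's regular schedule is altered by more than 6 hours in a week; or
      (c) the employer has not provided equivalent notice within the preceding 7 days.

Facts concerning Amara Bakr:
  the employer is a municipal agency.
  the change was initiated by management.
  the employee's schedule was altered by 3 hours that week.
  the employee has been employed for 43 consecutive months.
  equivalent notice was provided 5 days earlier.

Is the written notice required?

(1) public agency — holds.
(2) not employee-requested — met.
(a) tenure ≥ 24 mo. — holds.
(b) schedule shift > 6h — not satisfied.
(c) no recent notice — not satisfied.
(3): T OR F OR F → true.
Overall: T AND T AND T → true.

Yes — required.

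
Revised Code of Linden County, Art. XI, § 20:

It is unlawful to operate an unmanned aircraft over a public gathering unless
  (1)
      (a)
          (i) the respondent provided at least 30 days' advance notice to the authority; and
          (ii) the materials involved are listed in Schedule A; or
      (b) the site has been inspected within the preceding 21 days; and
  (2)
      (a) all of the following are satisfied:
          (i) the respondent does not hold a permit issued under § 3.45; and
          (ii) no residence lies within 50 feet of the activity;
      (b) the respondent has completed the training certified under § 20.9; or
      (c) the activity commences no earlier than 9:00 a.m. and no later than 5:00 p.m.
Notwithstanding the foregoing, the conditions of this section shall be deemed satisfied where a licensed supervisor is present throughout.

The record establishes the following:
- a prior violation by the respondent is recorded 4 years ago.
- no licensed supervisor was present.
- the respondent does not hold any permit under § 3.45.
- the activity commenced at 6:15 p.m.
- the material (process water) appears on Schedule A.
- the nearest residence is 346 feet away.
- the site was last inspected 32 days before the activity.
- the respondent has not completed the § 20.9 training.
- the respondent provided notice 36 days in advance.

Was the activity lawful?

Yes — lawful.

(i) ≥30 days' notice — holds.
(ii) Schedule A material — satisfied.
(a): T AND T → true.
(b) site inspected — not met.
So (1) is satisfied (T OR F).
(i) not (holds permit) — met.
(ii) no residence in 50 ft — holds.
So (a) is satisfied (T AND T).
(b) training certified — fails.
(c) start within hours — not satisfied.
(2) = T OR F OR F = true.
So Overall is satisfied (T AND T).
Exception (supervisor present) — not satisfied.
Result: main true OR exception false → true.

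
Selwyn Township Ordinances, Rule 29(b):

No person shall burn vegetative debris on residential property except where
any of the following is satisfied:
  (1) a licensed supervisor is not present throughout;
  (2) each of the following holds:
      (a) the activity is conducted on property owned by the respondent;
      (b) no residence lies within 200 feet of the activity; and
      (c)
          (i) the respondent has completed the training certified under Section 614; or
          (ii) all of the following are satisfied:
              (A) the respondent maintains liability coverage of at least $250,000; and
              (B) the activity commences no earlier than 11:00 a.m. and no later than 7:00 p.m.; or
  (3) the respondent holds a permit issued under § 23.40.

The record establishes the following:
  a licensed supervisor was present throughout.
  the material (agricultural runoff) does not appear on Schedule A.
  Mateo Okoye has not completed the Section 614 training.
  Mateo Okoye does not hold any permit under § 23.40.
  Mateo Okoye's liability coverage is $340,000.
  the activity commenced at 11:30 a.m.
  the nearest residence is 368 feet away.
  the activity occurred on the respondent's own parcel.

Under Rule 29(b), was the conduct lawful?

(1) not (supervisor present) — not satisfied.
(a) own property — holds.
(b) no residence in 200 ft — met.
(i) training certified — not satisfied.
(A) coverage ≥ $250,000 — holds.
(B) start within hours — holds.
(ii) = T AND T = true.
So (c) is satisfied (F OR T).
(2) = T AND T AND T = true.
(3) holds permit — fails.
So Overall is satisfied (F OR T OR F).

Yes — lawful.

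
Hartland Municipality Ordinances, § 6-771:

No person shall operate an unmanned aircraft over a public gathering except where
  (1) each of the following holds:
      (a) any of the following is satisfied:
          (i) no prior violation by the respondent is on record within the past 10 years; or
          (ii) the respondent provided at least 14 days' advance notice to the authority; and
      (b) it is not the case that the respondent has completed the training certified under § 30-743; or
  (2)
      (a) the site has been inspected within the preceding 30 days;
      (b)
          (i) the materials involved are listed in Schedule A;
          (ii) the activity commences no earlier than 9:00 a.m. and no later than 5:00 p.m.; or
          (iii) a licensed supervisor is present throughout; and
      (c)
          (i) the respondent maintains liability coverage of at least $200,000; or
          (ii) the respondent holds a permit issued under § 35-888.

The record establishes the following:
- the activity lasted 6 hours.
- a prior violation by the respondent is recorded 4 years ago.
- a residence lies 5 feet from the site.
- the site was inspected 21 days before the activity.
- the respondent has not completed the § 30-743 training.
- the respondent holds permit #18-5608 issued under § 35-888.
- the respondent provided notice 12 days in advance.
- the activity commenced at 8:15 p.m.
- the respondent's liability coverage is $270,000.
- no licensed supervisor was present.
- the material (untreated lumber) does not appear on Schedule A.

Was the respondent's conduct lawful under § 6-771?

(i) no prior violation — fails.
(ii) ≥14 days' notice — not satisfied.
(a) = F OR F = false.
(b) not (training certified) — holds.
(1) = F AND T = false.
(a) site inspected — met.
(i) Schedule A material — fails.
(ii) start within hours — not satisfied.
(iii) supervisor present — fails.
(b) = F OR F OR F = false.
(i) coverage ≥ $200,000 — satisfied.
(ii) holds permit — met.
(c): T OR T → true.
So (2) is not satisfied (T AND F AND T).
Overall = F OR F = false.

No — unlawful.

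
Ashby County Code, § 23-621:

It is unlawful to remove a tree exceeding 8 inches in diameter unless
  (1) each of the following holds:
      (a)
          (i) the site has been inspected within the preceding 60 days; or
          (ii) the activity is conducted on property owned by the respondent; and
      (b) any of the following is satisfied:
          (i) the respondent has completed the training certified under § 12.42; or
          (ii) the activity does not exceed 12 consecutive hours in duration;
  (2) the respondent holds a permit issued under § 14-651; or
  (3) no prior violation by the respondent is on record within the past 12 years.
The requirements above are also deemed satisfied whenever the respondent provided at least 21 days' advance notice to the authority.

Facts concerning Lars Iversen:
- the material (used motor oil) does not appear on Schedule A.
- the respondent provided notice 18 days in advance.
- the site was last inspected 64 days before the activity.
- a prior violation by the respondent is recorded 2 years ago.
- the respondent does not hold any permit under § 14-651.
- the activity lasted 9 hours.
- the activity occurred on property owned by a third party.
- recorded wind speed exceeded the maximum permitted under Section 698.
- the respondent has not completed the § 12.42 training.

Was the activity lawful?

No — unlawful.

(i) site inspected — not met.
(ii) own property — not satisfied.
(a) = F OR F = false.
(i) training certified — not satisfied.
(ii) ≤ 12 hrs duration — met.
(b): F OR T → true.
So (1) is not satisfied (F AND T).
(2) holds permit — not satisfied.
(3) no prior violation — not satisfied.
Overall = F OR F OR F = false.
Exception (≥21 days' notice) — not satisfied.
Result: main false OR exception false → false.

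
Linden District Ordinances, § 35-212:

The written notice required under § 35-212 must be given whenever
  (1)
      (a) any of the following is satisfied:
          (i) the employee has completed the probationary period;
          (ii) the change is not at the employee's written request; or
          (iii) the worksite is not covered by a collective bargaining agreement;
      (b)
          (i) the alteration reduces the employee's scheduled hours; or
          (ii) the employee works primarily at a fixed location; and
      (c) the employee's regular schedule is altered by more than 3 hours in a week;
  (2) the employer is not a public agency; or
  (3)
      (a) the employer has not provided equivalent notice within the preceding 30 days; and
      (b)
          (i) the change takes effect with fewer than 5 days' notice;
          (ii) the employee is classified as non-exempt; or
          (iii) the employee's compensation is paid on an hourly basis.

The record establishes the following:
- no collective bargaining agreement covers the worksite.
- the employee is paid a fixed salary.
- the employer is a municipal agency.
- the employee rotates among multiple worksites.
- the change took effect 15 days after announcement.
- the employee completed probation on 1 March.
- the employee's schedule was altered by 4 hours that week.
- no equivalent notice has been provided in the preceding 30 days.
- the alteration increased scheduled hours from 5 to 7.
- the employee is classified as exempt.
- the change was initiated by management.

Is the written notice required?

(i) past probation — met.
(ii) not employee-requested — satisfied.
(iii) no CBA — satisfied.
(a): T OR T OR T → true.
(i) hours reduced — not met.
(ii) fixed location — not met.
(b) = F OR F = false.
(c) schedule shift > 3h — holds.
(1): T AND F AND T → false.
(2) not (public agency) — not met.
(a) no recent notice — holds.
(i) < 5 days' notice — not met.
(ii) non-exempt — fails.
(iii) hourly-paid — not met.
(b): F OR F OR F → false.
So (3) is not satisfied (T AND F).
Overall: F OR F OR F → false.

No — not required.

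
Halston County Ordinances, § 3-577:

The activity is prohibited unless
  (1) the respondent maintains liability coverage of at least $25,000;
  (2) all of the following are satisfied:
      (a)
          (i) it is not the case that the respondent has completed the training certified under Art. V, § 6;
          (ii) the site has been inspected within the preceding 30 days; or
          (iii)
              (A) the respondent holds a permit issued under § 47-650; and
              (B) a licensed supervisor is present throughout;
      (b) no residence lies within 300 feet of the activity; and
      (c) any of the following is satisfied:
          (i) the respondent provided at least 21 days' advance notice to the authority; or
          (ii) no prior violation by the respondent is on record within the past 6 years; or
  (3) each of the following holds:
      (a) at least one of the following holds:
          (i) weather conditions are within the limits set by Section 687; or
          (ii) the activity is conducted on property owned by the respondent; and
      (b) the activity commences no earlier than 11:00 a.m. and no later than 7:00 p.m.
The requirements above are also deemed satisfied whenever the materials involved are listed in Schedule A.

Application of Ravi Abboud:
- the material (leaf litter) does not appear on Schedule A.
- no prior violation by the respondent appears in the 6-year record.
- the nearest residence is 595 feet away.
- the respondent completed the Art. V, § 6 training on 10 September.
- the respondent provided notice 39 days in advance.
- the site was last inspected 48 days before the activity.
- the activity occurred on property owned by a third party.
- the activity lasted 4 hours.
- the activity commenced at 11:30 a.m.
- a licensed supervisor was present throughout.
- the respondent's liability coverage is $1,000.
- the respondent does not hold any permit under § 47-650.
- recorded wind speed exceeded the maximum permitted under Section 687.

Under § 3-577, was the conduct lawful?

No — unlawful.

(1) coverage ≥ $25,000 — fails.
(i) not (training certified) — not met.
(ii) site inspected — not met.
(A) holds permit — not satisfied.
(B) supervisor present — met.
So (iii) is not satisfied (F AND T).
(a): F OR F OR F → false.
(b) no residence in 300 ft — met.
(i) ≥21 days' notice — holds.
(ii) no prior violation — met.
(c) = T OR T = true.
(2) = F AND T AND T = false.
(i) weather ok — not met.
(ii) own property — not satisfied.
(a) = F OR F = false.
(b) start within hours — satisfied.
(3) = F AND T = false.
Overall: F OR F OR F → false.
Exception (Schedule A material) — not satisfied.
Result: main false OR exception false → false.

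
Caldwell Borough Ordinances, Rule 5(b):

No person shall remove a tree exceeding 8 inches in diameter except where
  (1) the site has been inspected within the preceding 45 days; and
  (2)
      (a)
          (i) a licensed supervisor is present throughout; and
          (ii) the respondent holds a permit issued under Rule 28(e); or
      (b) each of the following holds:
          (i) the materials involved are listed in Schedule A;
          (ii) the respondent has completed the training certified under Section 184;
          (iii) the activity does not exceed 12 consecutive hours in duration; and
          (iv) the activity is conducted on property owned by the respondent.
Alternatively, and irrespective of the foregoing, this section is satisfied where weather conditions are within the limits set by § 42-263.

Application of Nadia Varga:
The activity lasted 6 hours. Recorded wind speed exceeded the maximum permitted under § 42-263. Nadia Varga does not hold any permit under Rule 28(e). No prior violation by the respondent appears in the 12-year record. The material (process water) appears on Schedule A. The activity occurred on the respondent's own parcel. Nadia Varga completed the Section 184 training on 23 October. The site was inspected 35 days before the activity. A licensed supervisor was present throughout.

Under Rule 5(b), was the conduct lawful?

(1) site inspected — satisfied.
(i) supervisor present — satisfied.
(ii) holds permit — not satisfied.
So (a) is not satisfied (T AND F).
(i) Schedule A material — holds.
(ii) training certified — met.
(iii) ≤ 12 hrs duration — met.
(iv) own property — met.
(b): T AND T AND T AND T → true.
So (2) is satisfied (F OR T).
Overall = T AND T = true.
Exception (weather ok) — not satisfied.
Result: main true OR exception false → true.

Yes — lawful.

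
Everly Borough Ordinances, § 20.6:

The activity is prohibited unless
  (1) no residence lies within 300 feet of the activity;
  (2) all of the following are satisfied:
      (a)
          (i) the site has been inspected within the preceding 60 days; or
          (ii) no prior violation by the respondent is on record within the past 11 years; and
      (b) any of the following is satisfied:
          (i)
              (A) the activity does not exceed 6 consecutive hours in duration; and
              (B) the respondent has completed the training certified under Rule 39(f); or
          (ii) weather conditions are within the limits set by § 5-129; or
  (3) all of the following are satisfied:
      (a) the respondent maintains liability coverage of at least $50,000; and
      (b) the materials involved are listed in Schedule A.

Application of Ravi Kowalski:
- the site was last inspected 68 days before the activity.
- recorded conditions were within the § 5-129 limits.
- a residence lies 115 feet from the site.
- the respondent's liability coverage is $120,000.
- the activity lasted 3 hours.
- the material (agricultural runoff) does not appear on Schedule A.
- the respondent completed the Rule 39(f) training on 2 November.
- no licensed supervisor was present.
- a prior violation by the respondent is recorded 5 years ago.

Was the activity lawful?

No — unlawful.

(1) no residence in 300 ft — fails.
(i) site inspected — not satisfied.
(ii) no prior violation — not met.
So (a) is not satisfied (F OR F).
(A) ≤ 6 hrs duration — satisfied.
(B) training certified — holds.
So (i) is satisfied (T AND T).
(ii) weather ok — satisfied.
(b) = T OR T = true.
(2) = F AND T = false.
(a) coverage ≥ $50,000 — holds.
(b) Schedule A material — not satisfied.
(3): T AND F → false.
So Overall is not satisfied (F OR F OR F).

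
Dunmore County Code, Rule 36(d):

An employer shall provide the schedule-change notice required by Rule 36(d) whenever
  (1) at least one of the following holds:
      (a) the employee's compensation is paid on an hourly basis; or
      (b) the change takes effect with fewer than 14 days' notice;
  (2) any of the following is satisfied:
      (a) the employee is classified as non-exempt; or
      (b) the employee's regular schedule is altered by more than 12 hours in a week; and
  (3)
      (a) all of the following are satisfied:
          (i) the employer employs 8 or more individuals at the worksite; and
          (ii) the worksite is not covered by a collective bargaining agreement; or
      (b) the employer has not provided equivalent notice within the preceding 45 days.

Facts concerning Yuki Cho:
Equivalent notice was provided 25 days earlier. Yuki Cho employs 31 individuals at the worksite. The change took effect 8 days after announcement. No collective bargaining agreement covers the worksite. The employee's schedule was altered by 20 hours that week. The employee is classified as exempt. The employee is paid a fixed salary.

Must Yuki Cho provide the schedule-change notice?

Yes — required.

(a) hourly-paid — not met.
(b) < 14 days' notice — holds.
So (1) is satisfied (F OR T).
(a) non-exempt — fails.
(b) schedule shift > 12h — holds.
So (2) is satisfied (F OR T).
(i) ≥ 8 at site — satisfied.
(ii) no CBA — holds.
So (a) is satisfied (T AND T).
(b) no recent notice — fails.
So (3) is satisfied (T OR F).
Overall: T AND T AND T → true.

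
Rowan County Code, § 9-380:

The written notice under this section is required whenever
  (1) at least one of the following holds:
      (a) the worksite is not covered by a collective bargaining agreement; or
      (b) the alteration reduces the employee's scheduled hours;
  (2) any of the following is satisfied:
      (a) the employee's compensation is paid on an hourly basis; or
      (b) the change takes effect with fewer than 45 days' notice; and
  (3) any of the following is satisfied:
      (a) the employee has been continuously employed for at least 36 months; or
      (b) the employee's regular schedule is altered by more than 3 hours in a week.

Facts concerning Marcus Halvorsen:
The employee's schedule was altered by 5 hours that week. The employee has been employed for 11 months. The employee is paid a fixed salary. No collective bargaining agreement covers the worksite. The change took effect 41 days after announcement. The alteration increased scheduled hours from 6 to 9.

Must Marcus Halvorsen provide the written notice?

Yes — required.

(a) no CBA — holds.
(b) hours reduced — fails.
(1) = T OR F = true.
(a) hourly-paid — fails.
(b) < 45 days' notice — met.
So (2) is satisfied (F OR T).
(a) tenure ≥ 36 mo. — not satisfied.
(b) schedule shift > 3h — met.
So (3) is satisfied (F OR T).
Overall: T AND T AND T → true.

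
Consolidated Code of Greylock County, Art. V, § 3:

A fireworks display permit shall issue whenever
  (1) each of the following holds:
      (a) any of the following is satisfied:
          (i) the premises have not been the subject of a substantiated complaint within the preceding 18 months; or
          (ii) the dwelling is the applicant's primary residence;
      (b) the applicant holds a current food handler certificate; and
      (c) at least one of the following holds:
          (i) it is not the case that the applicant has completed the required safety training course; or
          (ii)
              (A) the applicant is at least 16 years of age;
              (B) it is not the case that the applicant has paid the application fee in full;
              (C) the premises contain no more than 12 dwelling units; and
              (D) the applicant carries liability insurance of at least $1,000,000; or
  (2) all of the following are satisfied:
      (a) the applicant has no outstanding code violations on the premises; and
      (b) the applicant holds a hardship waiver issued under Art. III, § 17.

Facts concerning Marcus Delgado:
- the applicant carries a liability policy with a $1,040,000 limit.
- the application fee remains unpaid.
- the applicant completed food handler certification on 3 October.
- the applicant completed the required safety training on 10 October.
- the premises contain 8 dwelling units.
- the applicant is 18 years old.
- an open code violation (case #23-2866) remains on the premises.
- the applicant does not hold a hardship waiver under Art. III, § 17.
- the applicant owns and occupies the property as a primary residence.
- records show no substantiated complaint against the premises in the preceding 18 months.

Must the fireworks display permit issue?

Yes — granted.

(i) no complaint in 18 mo. — satisfied.
(ii) primary residence — met.
So (a) is satisfied (T OR T).
(b) food handler cert. — satisfied.
(i) not (safety training) — not met.
(A) age ≥ 16 — satisfied.
(B) not (fee paid) — satisfied.
(C) ≤ 12 units — met.
(D) insurance ≥ $1,000,000 — met.
So (ii) is satisfied (T AND T AND T AND T).
So (c) is satisfied (F OR T).
(1): T AND T AND T → true.
(a) no code violations — not met.
(b) hardship waiver — not satisfied.
(2): F AND F → false.
Overall = T OR F = true.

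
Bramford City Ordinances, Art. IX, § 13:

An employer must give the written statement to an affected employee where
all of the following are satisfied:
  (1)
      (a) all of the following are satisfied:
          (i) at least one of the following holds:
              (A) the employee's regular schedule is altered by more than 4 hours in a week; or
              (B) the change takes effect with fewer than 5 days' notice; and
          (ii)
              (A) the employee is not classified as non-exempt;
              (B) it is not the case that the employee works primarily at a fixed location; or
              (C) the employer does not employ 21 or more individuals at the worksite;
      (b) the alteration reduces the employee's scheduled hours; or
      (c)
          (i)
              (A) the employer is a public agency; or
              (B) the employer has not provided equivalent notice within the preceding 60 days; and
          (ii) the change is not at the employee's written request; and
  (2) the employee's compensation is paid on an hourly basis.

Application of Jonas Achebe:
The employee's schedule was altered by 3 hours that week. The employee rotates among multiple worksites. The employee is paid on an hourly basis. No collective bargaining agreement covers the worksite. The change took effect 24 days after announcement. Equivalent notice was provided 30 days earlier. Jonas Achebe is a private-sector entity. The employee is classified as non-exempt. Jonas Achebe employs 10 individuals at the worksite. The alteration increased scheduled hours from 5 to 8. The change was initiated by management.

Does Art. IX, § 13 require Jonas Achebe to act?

No — not required.

(A) schedule shift > 4h — not satisfied.
(B) < 5 days' notice — not satisfied.
(i) = F OR F = false.
(A) not (non-exempt) — not satisfied.
(B) not (fixed location) — met.
(C) not (≥ 21 at site) — met.
So (ii) is satisfied (F OR T OR T).
(a): F AND T → false.
(b) hours reduced — not met.
(A) public agency — not satisfied.
(B) no recent notice — not met.
(i): F OR F → false.
(ii) not employee-requested — holds.
(c): F AND T → false.
(1): F OR F OR F → false.
(2) hourly-paid — holds.
Overall: F AND T → false.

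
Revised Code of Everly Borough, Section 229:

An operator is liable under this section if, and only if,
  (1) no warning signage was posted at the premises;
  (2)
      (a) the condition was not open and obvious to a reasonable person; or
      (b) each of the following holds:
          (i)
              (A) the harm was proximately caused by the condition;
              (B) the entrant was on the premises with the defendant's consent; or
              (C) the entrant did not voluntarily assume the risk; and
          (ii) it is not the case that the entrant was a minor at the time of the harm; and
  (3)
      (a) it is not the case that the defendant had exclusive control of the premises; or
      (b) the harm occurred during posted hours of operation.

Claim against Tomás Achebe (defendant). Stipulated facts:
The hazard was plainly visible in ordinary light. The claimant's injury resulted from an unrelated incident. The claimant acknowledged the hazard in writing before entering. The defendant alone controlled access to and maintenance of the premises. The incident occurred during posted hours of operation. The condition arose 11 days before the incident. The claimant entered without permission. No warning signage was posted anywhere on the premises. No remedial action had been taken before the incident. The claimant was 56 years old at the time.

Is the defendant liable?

No — not liable.

(1) no signage posted — holds.
(a) not open/obvious — fails.
(A) proximate cause — not met.
(B) consent to enter — not satisfied.
(C) no assumed risk — fails.
(i): F OR F OR F → false.
(ii) not (entrant a minor) — satisfied.
(b): F AND T → false.
So (2) is not satisfied (F OR F).
(a) not (exclusive control) — fails.
(b) during posted hours — met.
(3) = F OR T = true.
Overall = T AND F AND T = false.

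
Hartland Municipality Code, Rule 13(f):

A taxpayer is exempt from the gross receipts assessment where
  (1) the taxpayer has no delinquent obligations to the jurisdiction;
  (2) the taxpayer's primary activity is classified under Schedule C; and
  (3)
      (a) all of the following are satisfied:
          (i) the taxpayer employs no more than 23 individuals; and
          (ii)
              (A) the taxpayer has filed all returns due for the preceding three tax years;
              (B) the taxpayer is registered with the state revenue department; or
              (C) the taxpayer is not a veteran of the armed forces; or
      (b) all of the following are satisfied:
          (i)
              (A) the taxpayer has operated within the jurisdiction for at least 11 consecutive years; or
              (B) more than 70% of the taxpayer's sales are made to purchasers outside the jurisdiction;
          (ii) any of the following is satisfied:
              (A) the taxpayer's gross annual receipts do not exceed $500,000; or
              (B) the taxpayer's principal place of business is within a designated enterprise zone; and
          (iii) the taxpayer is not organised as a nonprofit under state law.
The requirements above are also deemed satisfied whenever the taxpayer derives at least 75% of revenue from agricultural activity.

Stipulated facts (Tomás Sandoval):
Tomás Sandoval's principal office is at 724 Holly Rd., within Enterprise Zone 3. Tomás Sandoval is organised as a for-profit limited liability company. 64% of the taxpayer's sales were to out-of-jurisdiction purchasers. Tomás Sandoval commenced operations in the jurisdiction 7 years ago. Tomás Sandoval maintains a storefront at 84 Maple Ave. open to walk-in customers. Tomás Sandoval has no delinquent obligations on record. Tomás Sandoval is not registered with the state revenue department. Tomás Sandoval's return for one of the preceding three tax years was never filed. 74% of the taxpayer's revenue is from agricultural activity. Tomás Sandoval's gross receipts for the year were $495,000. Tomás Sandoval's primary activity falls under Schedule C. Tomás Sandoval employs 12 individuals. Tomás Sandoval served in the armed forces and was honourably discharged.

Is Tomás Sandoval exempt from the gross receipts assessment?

No — not exempt.

(1) no delinquency — met.
(2) Schedule C activity — holds.
(i) ≤ 23 employees — met.
(A) returns current — not satisfied.
(B) state-registered — fails.
(C) not (veteran) — fails.
(ii): F OR F OR F → false.
(a): T AND F → false.
(A) ≥ 11 yrs in jurisdiction — fails.
(B) >70% out-of-jur. sales — not met.
(i) = F OR F = false.
(A) receipts ≤ $500,000 — holds.
(B) in enterprise zone — holds.
(ii): T OR T → true.
(iii) not (nonprofit) — met.
So (b) is not satisfied (F AND T AND T).
(3): F OR F → false.
Overall = T AND T AND F = false.
Exception (≥75% agricultural) — not satisfied.
Result: main false OR exception false → false.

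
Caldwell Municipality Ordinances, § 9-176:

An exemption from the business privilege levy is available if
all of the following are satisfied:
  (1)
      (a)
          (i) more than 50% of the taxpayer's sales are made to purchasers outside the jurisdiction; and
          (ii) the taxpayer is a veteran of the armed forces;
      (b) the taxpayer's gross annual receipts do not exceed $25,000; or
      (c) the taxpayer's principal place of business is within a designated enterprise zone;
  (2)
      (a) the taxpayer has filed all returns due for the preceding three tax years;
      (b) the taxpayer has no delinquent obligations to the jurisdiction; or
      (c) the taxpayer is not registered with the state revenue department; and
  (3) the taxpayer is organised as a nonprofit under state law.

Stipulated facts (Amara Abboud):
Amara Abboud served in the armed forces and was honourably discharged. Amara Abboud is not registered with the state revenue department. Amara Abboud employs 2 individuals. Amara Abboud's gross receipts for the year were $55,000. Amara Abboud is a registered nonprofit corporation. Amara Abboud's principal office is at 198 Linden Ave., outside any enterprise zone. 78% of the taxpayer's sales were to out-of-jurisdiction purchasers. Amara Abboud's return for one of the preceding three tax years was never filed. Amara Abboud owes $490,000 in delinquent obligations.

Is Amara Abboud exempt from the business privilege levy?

(i) >50% out-of-jur. sales — met.
(ii) veteran — satisfied.
So (a) is satisfied (T AND T).
(b) receipts ≤ $25,000 — not satisfied.
(c) in enterprise zone — not satisfied.
(1): T OR F OR F → true.
(a) returns current — not satisfied.
(b) no delinquency — fails.
(c) not (state-registered) — met.
(2): F OR F OR T → true.
(3) nonprofit — satisfied.
Overall = T AND T AND T = true.

Yes — exempt.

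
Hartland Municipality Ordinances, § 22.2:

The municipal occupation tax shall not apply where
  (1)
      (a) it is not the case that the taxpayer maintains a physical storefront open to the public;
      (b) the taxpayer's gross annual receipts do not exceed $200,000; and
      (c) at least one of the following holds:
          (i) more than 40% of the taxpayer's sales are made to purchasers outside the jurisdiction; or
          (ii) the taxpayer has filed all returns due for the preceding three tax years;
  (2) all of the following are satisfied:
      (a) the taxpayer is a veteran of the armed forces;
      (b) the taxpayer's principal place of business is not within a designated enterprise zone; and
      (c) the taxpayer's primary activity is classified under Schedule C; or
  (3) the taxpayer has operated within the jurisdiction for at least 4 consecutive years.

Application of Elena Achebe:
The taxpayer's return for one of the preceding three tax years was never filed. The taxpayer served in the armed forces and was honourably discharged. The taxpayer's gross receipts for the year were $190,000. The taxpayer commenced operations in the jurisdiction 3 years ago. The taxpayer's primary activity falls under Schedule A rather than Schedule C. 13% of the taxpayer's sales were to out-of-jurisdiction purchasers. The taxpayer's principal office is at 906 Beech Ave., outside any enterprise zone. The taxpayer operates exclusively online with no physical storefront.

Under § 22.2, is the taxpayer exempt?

(a) not (has storefront) — holds.
(b) receipts ≤ $200,000 — satisfied.
(i) >40% out-of-jur. sales — not satisfied.
(ii) returns current — fails.
(c) = F OR F = false.
(1) = T AND T AND F = false.
(a) veteran — met.
(b) not (in enterprise zone) — met.
(c) Schedule C activity — not met.
So (2) is not satisfied (T AND T AND F).
(3) ≥ 4 yrs in jurisdiction — not met.
Overall: F OR F OR F → false.

No — not exempt.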